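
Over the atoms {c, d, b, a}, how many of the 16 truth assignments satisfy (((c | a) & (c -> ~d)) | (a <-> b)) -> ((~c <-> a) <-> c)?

Initial set: {((((c | a) & (c -> ~d)) | (a <-> b)) -> ((~c <-> a) <-> c))}.
((((c | a) & (c -> ~d)) | (a <-> b)) -> ((~c <-> a) <-> c)): β-rule — branch into ~(((c | a) & (c -> ~d)) | (a <-> b))  //  ((~c <-> a) <-> c).
  branch 1 (add ~(((c | a) & (c -> ~d)) | (a <-> b))):
    ~(((c | a) & (c -> ~d)) | (a <-> b)): α-rule — add ~((c | a) & (c -> ~d)), ~(a <-> b).
    ~((c | a) & (c -> ~d)): β-rule — branch into ~(c | a)  //  ~(c -> ~d).
      branch 1.1 (add ~(c | a)):
        ~(c | a): α-rule — add ~c, ~a.
        ~(a <-> b): β-rule — branch into a, ~b  //  ~a, b.
          branch 1.1.1 (add a, ~b):
            × closes — contains both a and ~a.
          branch 1.1.2 (add ~a, b):
            ○ open, literals {a=0, b=1, c=0}.
      branch 1.2 (add ~(c -> ~d)):
        ~(c -> ~d): α-rule — add c, ~~d.
        ~(a <-> b): β-rule — branch into a, ~b  //  ~a, b.
          branch 1.2.1 (add a, ~b):
            ○ open, literals {a=1, b=0, c=1, d=1}.
          branch 1.2.2 (add ~a, b):
            ○ open, literals {a=0, b=1, c=1, d=1}.
  branch 2 (add ((~c <-> a) <-> c)):
    ((~c <-> a) <-> c): β-rule — branch into (~c <-> a), c  //  ~(~c <-> a), ~c.
      branch 2.1 (add (~c <-> a), c):
        (~c <-> a): β-rule — branch into ~c, a  //  ~~c, ~a.
          branch 2.1.1 (add ~c, a):
            × closes — contains both c and ~c.
          branch 2.1.2 (add ~~c, ~a):
            ○ open, literals {a=0, c=1}.
      branch 2.2 (add ~(~c <-> a), ~c):
        ~(~c <-> a): β-rule — branch into ~c, ~a  //  ~~c, a.
          branch 2.2.1 (add ~c, ~a):
            ○ open, literals {a=0, c=0}.
          branch 2.2.2 (add ~~c, a):
            × closes — contains both c and ~c.
3 branches closed, 5 open.
Each open branch fixes some atoms; the unmentioned ones are free. Counting distinct full assignments: branch {a=0, b=1, c=0} (d) contributes 2 new; branch {a=1, b=0, c=1, d=1} (none free) contributes 1 new; branch {a=0, b=1, c=1, d=1} (none free) contributes 1 new; branch {a=0, c=1} (d, b) contributes 3 new; branch {a=0, c=0} (d, b) contributes 2 new. Total: 9.

9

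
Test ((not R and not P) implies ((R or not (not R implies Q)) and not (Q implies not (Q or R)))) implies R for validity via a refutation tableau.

Assume the negation and expand:
Initial set: {not (((not R and not P) implies ((R or not (not R implies Q)) and not (Q implies not (Q or R)))) implies R)}.
not (((not R and not P) implies ((R or not (not R implies Q)) and not (Q implies not (Q or R)))) implies R): α-rule — add ((not R and not P) implies ((R or not (not R implies Q)) and not (Q implies not (Q or R)))), not R.
((not R and not P) implies ((R or not (not R implies Q)) and not (Q implies not (Q or R)))): β-rule — branch into not (not R and not P)  //  ((R or not (not R implies Q)) and not (Q implies not (Q or R))).
  branch 1 (add not (not R and not P)):
    not (not R and not P): β-rule — branch into not not R  //  not not P.
      branch 1.1 (add not not R):
        × closes — contains both R and not R.
      branch 1.2 (add not not P):
        ○ open, literals {P=1, R=0}.
  branch 2 (add ((R or not (not R implies Q)) and not (Q implies not (Q or R)))):
    ((R or not (not R implies Q)) and not (Q implies not (Q or R))): α-rule — add (R or not (not R implies Q)), not (Q implies not (Q or R)).
    not (Q implies not (Q or R)): α-rule — add Q, not not (Q or R).
    (R or not (not R implies Q)): β-rule — branch into R  //  not (not R implies Q).
      branch 2.1 (add R):
        × closes — contains both R and not R.
      branch 2.2 (add not (not R implies Q)):
        not (not R implies Q): α-rule — add not R, not Q.
        × closes — contains both Q and not Q.
3 branches closed, 1 open.
An open branch gives a countermodel: P=1, R=0 (unmentioned atoms arbitrary); under it the original formula is false.

Not valid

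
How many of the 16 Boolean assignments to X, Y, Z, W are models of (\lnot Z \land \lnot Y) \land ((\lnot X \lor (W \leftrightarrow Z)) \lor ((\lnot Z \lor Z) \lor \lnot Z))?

4

Initial set: {((\lnot Z \land \lnot Y) \land ((\lnot X \lor (W \leftrightarrow Z)) \lor ((\lnot Z \lor Z) \lor \lnot Z)))}.
((\lnot Z \land \lnot Y) \land ((\lnot X \lor (W \leftrightarrow Z)) \lor ((\lnot Z \lor Z) \lor \lnot Z))): α-rule — add (\lnot Z \land \lnot Y), ((\lnot X \lor (W \leftrightarrow Z)) \lor ((\lnot Z \lor Z) \lor \lnot Z)).
(\lnot Z \land \lnot Y): α-rule — add \lnot Z, \lnot Y.
((\lnot X \lor (W \leftrightarrow Z)) \lor ((\lnot Z \lor Z) \lor \lnot Z)): β-rule — branch into (\lnot X \lor (W \leftrightarrow Z))  //  ((\lnot Z \lor Z) \lor \lnot Z).
  branch 1 (add (\lnot X \lor (W \leftrightarrow Z))):
    (\lnot X \lor (W \leftrightarrow Z)): β-rule — branch into \lnot X  //  (W \leftrightarrow Z).
      branch 1.1 (add \lnot X):
        ○ open, literals {X=F, Y=F, Z=F}.
      branch 1.2 (add (W \leftrightarrow Z)):
        (W \leftrightarrow Z): β-rule — branch into W, Z  //  \lnot W, \lnot Z.
          branch 1.2.1 (add W, Z):
            × closes — contains both Z and \lnot Z.
          branch 1.2.2 (add \lnot W, \lnot Z):
            ○ open, literals {W=F, Y=F, Z=F}.
  branch 2 (add ((\lnot Z \lor Z) \lor \lnot Z)):
    ((\lnot Z \lor Z) \lor \lnot Z): β-rule — branch into (\lnot Z \lor Z)  //  \lnot Z.
      branch 2.1 (add (\lnot Z \lor Z)):
        (\lnot Z \lor Z): β-rule — branch into \lnot Z  //  Z.
          branch 2.1.1 (add \lnot Z):
            ○ open, literals {Y=F, Z=F}.
          branch 2.1.2 (add Z):
            × closes — contains both Z and \lnot Z.
      branch 2.2 (add \lnot Z):
        ○ open, literals {Y=F, Z=F}.
2 branches closed, 4 open.
Each open branch fixes some atoms; the unmentioned ones are free. Counting distinct full assignments: branch {X=F, Y=F, Z=F} (W) contributes 2 new; branch {W=F, Y=F, Z=F} (X) contributes 1 new; branch {Y=F, Z=F} (X, W) contributes 1 new; branch {Y=F, Z=F} (X, W) contributes 0 new. Total: 4.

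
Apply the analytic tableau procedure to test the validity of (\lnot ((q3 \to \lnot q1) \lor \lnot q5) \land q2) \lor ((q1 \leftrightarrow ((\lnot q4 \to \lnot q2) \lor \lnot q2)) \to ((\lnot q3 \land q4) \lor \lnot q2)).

Assume the negation and expand:
Initial set: {\lnot ((\lnot ((q3 \to \lnot q1) \lor \lnot q5) \land q2) \lor ((q1 \leftrightarrow ((\lnot q4 \to \lnot q2) \lor \lnot q2)) \to ((\lnot q3 \land q4) \lor \lnot q2)))}.
\lnot ((\lnot ((q3 \to \lnot q1) \lor \lnot q5) \land q2) \lor ((q1 \leftrightarrow ((\lnot q4 \to \lnot q2) \lor \lnot q2)) \to ((\lnot q3 \land q4) \lor \lnot q2))): α-rule — add \lnot (\lnot ((q3 \to \lnot q1) \lor \lnot q5) \land q2), \lnot ((q1 \leftrightarrow ((\lnot q4 \to \lnot q2) \lor \lnot q2)) \to ((\lnot q3 \land q4) \lor \lnot q2)).
\lnot ((q1 \leftrightarrow ((\lnot q4 \to \lnot q2) \lor \lnot q2)) \to ((\lnot q3 \land q4) \lor \lnot q2)): α-rule — add (q1 \leftrightarrow ((\lnot q4 \to \lnot q2) \lor \lnot q2)), \lnot ((\lnot q3 \land q4) \lor \lnot q2).
\lnot ((\lnot q3 \land q4) \lor \lnot q2): α-rule — add \lnot (\lnot q3 \land q4), \lnot \lnot q2.
\lnot (\lnot ((q3 \to \lnot q1) \lor \lnot q5) \land q2): β-rule — branch into \lnot \lnot ((q3 \to \lnot q1) \lor \lnot q5)  //  \lnot q2.
  branch 1 (add \lnot \lnot ((q3 \to \lnot q1) \lor \lnot q5)):
    (q1 \leftrightarrow ((\lnot q4 \to \lnot q2) \lor \lnot q2)): β-rule — branch into q1, ((\lnot q4 \to \lnot q2) \lor \lnot q2)  //  \lnot q1, \lnot ((\lnot q4 \to \lnot q2) \lor \lnot q2).
      branch 1.1 (add q1, ((\lnot q4 \to \lnot q2) \lor \lnot q2)):
        \lnot (\lnot q3 \land q4): β-rule — branch into \lnot \lnot q3  //  \lnot q4.
          branch 1.1.1 (add \lnot \lnot q3):
            \lnot \lnot ((q3 \to \lnot q1) \lor \lnot q5): β-rule — branch into (q3 \to \lnot q1)  //  \lnot q5.
              branch 1.1.1.1 (add (q3 \to \lnot q1)):
                ((\lnot q4 \to \lnot q2) \lor \lnot q2): β-rule — branch into (\lnot q4 \to \lnot q2)  //  \lnot q2.
                  branch 1.1.1.1.1 (add (\lnot q4 \to \lnot q2)):
                    (q3 \to \lnot q1): β-rule — branch into \lnot q3  //  \lnot q1.
                      branch 1.1.1.1.1.1 (add \lnot q3):
                        × closes — contains both q3 and \lnot q3.
                      branch 1.1.1.1.1.2 (add \lnot q1):
                        × closes — contains both q1 and \lnot q1.
                  branch 1.1.1.1.2 (add \lnot q2):
                    × closes — contains both q2 and \lnot q2.
              branch 1.1.1.2 (add \lnot q5):
                ((\lnot q4 \to \lnot q2) \lor \lnot q2): β-rule — branch into (\lnot q4 \to \lnot q2)  //  \lnot q2.
                  branch 1.1.1.2.1 (add (\lnot q4 \to \lnot q2)):
                    (\lnot q4 \to \lnot q2): β-rule — branch into \lnot \lnot q4  //  \lnot q2.
                      branch 1.1.1.2.1.1 (add \lnot \lnot q4):
                        ○ open, literals {q1=T, q2=T, q3=T, q4=T, q5=F}.
                      branch 1.1.1.2.1.2 (add \lnot q2):
                        × closes — contains both q2 and \lnot q2.
                  branch 1.1.1.2.2 (add \lnot q2):
                    × closes — contains both q2 and \lnot q2.
          branch 1.1.2 (add \lnot q4):
            \lnot \lnot ((q3 \to \lnot q1) \lor \lnot q5): β-rule — branch into (q3 \to \lnot q1)  //  \lnot q5.
              branch 1.1.2.1 (add (q3 \to \lnot q1)):
                ((\lnot q4 \to \lnot q2) \lor \lnot q2): β-rule — branch into (\lnot q4 \to \lnot q2)  //  \lnot q2.
                  branch 1.1.2.1.1 (add (\lnot q4 \to \lnot q2)):
                    (q3 \to \lnot q1): β-rule — branch into \lnot q3  //  \lnot q1.
                      branch 1.1.2.1.1.1 (add \lnot q3):
                        (\lnot q4 \to \lnot q2): β-rule — branch into \lnot \lnot q4  //  \lnot q2.
                          branch 1.1.2.1.1.1.1 (add \lnot \lnot q4):
                            × closes — contains both q4 and \lnot q4.
                          branch 1.1.2.1.1.1.2 (add \lnot q2):
                            × closes — contains both q2 and \lnot q2.
                      branch 1.1.2.1.1.2 (add \lnot q1):
                        × closes — contains both q1 and \lnot q1.
                  branch 1.1.2.1.2 (add \lnot q2):
                    × closes — contains both q2 and \lnot q2.
              branch 1.1.2.2 (add \lnot q5):
                ((\lnot q4 \to \lnot q2) \lor \lnot q2): β-rule — branch into (\lnot q4 \to \lnot q2)  //  \lnot q2.
                  branch 1.1.2.2.1 (add (\lnot q4 \to \lnot q2)):
                    (\lnot q4 \to \lnot q2): β-rule — branch into \lnot \lnot q4  //  \lnot q2.
                      branch 1.1.2.2.1.1 (add \lnot \lnot q4):
                        × closes — contains both q4 and \lnot q4.
                      branch 1.1.2.2.1.2 (add \lnot q2):
                        × closes — contains both q2 and \lnot q2.
                  branch 1.1.2.2.2 (add \lnot q2):
                    × closes — contains both q2 and \lnot q2.
      branch 1.2 (add \lnot q1, \lnot ((\lnot q4 \to \lnot q2) \lor \lnot q2)):
        \lnot ((\lnot q4 \to \lnot q2) \lor \lnot q2): α-rule — add \lnot (\lnot q4 \to \lnot q2), \lnot \lnot q2.
        \lnot (\lnot q4 \to \lnot q2): α-rule — add \lnot q4, \lnot \lnot q2.
        \lnot (\lnot q3 \land q4): β-rule — branch into \lnot \lnot q3  //  \lnot q4.
          branch 1.2.1 (add \lnot \lnot q3):
            \lnot \lnot ((q3 \to \lnot q1) \lor \lnot q5): β-rule — branch into (q3 \to \lnot q1)  //  \lnot q5.
              branch 1.2.1.1 (add (q3 \to \lnot q1)):
                (q3 \to \lnot q1): β-rule — branch into \lnot q3  //  \lnot q1.
                  branch 1.2.1.1.1 (add \lnot q3):
                    × closes — contains both q3 and \lnot q3.
                  branch 1.2.1.1.2 (add \lnot q1):
                    ○ open, literals {q1=F, q2=T, q3=T, q4=F}.
              branch 1.2.1.2 (add \lnot q5):
                ○ open, literals {q1=F, q2=T, q3=T, q4=F, q5=F}.
          branch 1.2.2 (add \lnot q4):
            \lnot \lnot ((q3 \to \lnot q1) \lor \lnot q5): β-rule — branch into (q3 \to \lnot q1)  //  \lnot q5.
              branch 1.2.2.1 (add (q3 \to \lnot q1)):
                (q3 \to \lnot q1): β-rule — branch into \lnot q3  //  \lnot q1.
                  branch 1.2.2.1.1 (add \lnot q3):
                    ○ open, literals {q1=F, q2=T, q3=F, q4=F}.
                  branch 1.2.2.1.2 (add \lnot q1):
                    ○ open, literals {q1=F, q2=T, q4=F}.
              branch 1.2.2.2 (add \lnot q5):
                ○ open, literals {q1=F, q2=T, q4=F, q5=F}.
  branch 2 (add \lnot q2):
    × closes — contains both q2 and \lnot q2.
14 branches closed, 6 open.
An open branch gives a countermodel: q1=T, q2=T, q3=T, q4=T, q5=F (unmentioned atoms arbitrary); under it the original formula is false.

Not valid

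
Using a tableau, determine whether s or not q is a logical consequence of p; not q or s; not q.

Yes

Initial set: {p; (not q or s); not q; not (s or not q)}.
not (s or not q): α-rule — add not s, not not q.
× closes — contains both q and not q.
All 1 branch closes.
Every branch closed, so the premises entail the conclusion.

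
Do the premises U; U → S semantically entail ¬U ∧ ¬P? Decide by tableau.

No

Initial set: {U; (U → S); ¬(¬U ∧ ¬P)}.
(U → S): β-rule — branch into ¬U  //  S.
  branch 1 (add ¬U):
    × closes — contains both U and ¬U.
  branch 2 (add S):
    ¬(¬U ∧ ¬P): β-rule — branch into ¬¬U  //  ¬¬P.
      branch 2.1 (add ¬¬U):
        ○ open, literals {S=1, U=1}.
      branch 2.2 (add ¬¬P):
        ○ open, literals {P=1, S=1, U=1}.
1 branch closed, 2 open.
An open branch gives a countermodel: S=1, U=1 (unmentioned atoms arbitrary); the premises hold there but the conclusion fails.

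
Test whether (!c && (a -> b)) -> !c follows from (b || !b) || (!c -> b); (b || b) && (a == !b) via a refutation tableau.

Initial set: {T ((b || !b) || (!c -> b)); T ((b || b) && (a == !b)); F ((!c && (a -> b)) -> !c)}.
T ((b || b) && (a == !b)): α-rule — add T (b || b), T (a == !b).
F ((!c && (a -> b)) -> !c): α-rule — add T (!c && (a -> b)), F !c.
T (!c && (a -> b)): α-rule — add T !c, T (a -> b).
× closes — contains both c and !c.
All 1 branch closes.
Every branch closed, so the premises entail the conclusion.

Yes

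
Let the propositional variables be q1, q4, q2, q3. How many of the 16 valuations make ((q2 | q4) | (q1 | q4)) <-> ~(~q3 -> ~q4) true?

Initial set: {(((q2 | q4) | (q1 | q4)) <-> ~(~q3 -> ~q4))}.
(((q2 | q4) | (q1 | q4)) <-> ~(~q3 -> ~q4)): β-rule — branch into ((q2 | q4) | (q1 | q4)), ~(~q3 -> ~q4)  //  ~((q2 | q4) | (q1 | q4)), ~~(~q3 -> ~q4).
  branch 1 (add ((q2 | q4) | (q1 | q4)), ~(~q3 -> ~q4)):
    ~(~q3 -> ~q4): α-rule — add ~q3, ~~q4.
    ((q2 | q4) | (q1 | q4)): β-rule — branch into (q2 | q4)  //  (q1 | q4).
      branch 1.1 (add (q2 | q4)):
        (q2 | q4): β-rule — branch into q2  //  q4.
          branch 1.1.1 (add q2):
            ○ open, literals {q2=1, q3=0, q4=1}.
          branch 1.1.2 (add q4):
            ○ open, literals {q3=0, q4=1}.
      branch 1.2 (add (q1 | q4)):
        (q1 | q4): β-rule — branch into q1  //  q4.
          branch 1.2.1 (add q1):
            ○ open, literals {q1=1, q3=0, q4=1}.
          branch 1.2.2 (add q4):
            ○ open, literals {q3=0, q4=1}.
  branch 2 (add ~((q2 | q4) | (q1 | q4)), ~~(~q3 -> ~q4)):
    ~((q2 | q4) | (q1 | q4)): α-rule — add ~(q2 | q4), ~(q1 | q4).
    ~(q2 | q4): α-rule — add ~q2, ~q4.
    ~(q1 | q4): α-rule — add ~q1, ~q4.
    ~~(~q3 -> ~q4): β-rule — branch into ~~q3  //  ~q4.
      branch 2.1 (add ~~q3):
        ○ open, literals {q1=0, q2=0, q3=1, q4=0}.
      branch 2.2 (add ~q4):
        ○ open, literals {q1=0, q2=0, q4=0}.
0 branches closed, 6 open.
Each open branch fixes some atoms; the unmentioned ones are free. Counting distinct full assignments: branch {q2=1, q3=0, q4=1} (q1) contributes 2 new; branch {q3=0, q4=1} (q1, q2) contributes 2 new; branch {q1=1, q3=0, q4=1} (q2) contributes 0 new; branch {q3=0, q4=1} (q1, q2) contributes 0 new; branch {q1=0, q2=0, q3=1, q4=0} (none free) contributes 1 new; branch {q1=0, q2=0, q4=0} (q3) contributes 1 new. Total: 6.

6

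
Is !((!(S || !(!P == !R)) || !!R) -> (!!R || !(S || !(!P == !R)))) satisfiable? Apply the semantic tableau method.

Unsatisfiable

Initial set: {!((!(S || !(!P == !R)) || !!R) -> (!!R || !(S || !(!P == !R))))}.
!((!(S || !(!P == !R)) || !!R) -> (!!R || !(S || !(!P == !R)))): α-rule — add (!(S || !(!P == !R)) || !!R), !(!!R || !(S || !(!P == !R))).
!(!!R || !(S || !(!P == !R))): α-rule — add !!!R, !!(S || !(!P == !R)).
!!!R: drop double negation, giving !R.
(!(S || !(!P == !R)) || !!R): β-rule — branch into !(S || !(!P == !R))  //  !!R.
  branch 1 (add !(S || !(!P == !R))):
    !(S || !(!P == !R)): α-rule — add !S, !!(!P == !R).
    !!(S || !(!P == !R)): β-rule — branch into S  //  !(!P == !R).
      branch 1.1 (add S):
        × closes — contains both S and !S.
      branch 1.2 (add !(!P == !R)):
        !!(!P == !R): β-rule — branch into !P, !R  //  !!P, !!R.
          branch 1.2.1 (add !P, !R):
            !(!P == !R): β-rule — branch into !P, !!R  //  !!P, !R.
              branch 1.2.1.1 (add !P, !!R):
                × closes — contains both R and !R.
              branch 1.2.1.2 (add !!P, !R):
                × closes — contains both P and !P.
          branch 1.2.2 (add !!P, !!R):
            × closes — contains both R and !R.
  branch 2 (add !!R):
    !!R: drop double negation, giving R.
    × closes — contains both R and !R.
All 5 branches close.
Every branch closed; the formula is unsatisfiable.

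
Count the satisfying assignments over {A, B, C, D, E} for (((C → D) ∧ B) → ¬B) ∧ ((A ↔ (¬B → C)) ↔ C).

Initial set: {T ((((C → D) ∧ B) → ¬B) ∧ ((A ↔ (¬B → C)) ↔ C))}.
T ((((C → D) ∧ B) → ¬B) ∧ ((A ↔ (¬B → C)) ↔ C)): α-rule — add T (((C → D) ∧ B) → ¬B), T ((A ↔ (¬B → C)) ↔ C).
T (((C → D) ∧ B) → ¬B): β-rule — branch into F ((C → D) ∧ B)  //  T ¬B.
  branch 1 (add F ((C → D) ∧ B)):
    T ((A ↔ (¬B → C)) ↔ C): β-rule — branch into T (A ↔ (¬B → C)), T C  //  F (A ↔ (¬B → C)), F C.
      branch 1.1 (add T (A ↔ (¬B → C)), T C):
        F ((C → D) ∧ B): β-rule — branch into F (C → D)  //  F B.
          branch 1.1.1 (add F (C → D)):
            F (C → D): α-rule — add T C, F D.
            T (A ↔ (¬B → C)): β-rule — branch into T A, T (¬B → C)  //  F A, F (¬B → C).
              branch 1.1.1.1 (add T A, T (¬B → C)):
                T (¬B → C): β-rule — branch into F ¬B  //  T C.
                  branch 1.1.1.1.1 (add F ¬B):
                    ○ open, literals {A=true, B=true, C=true, D=false}.
                  branch 1.1.1.1.2 (add T C):
                    ○ open, literals {A=true, C=true, D=false}.
              branch 1.1.1.2 (add F A, F (¬B → C)):
                F (¬B → C): α-rule — add T ¬B, F C.
                × closes — contains both C and ¬C.
          branch 1.1.2 (add F B):
            T (A ↔ (¬B → C)): β-rule — branch into T A, T (¬B → C)  //  F A, F (¬B → C).
              branch 1.1.2.1 (add T A, T (¬B → C)):
                T (¬B → C): β-rule — branch into F ¬B  //  T C.
                  branch 1.1.2.1.1 (add F ¬B):
                    × closes — contains both B and ¬B.
                  branch 1.1.2.1.2 (add T C):
                    ○ open, literals {A=true, B=false, C=true}.
              branch 1.1.2.2 (add F A, F (¬B → C)):
                F (¬B → C): α-rule — add T ¬B, F C.
                × closes — contains both C and ¬C.
      branch 1.2 (add F (A ↔ (¬B → C)), F C):
        F ((C → D) ∧ B): β-rule — branch into F (C → D)  //  F B.
          branch 1.2.1 (add F (C → D)):
            F (C → D): α-rule — add T C, F D.
            × closes — contains both C and ¬C.
          branch 1.2.2 (add F B):
            F (A ↔ (¬B → C)): β-rule — branch into T A, F (¬B → C)  //  F A, T (¬B → C).
              branch 1.2.2.1 (add T A, F (¬B → C)):
                F (¬B → C): α-rule — add T ¬B, F C.
                ○ open, literals {A=true, B=false, C=false}.
              branch 1.2.2.2 (add F A, T (¬B → C)):
                T (¬B → C): β-rule — branch into F ¬B  //  T C.
                  branch 1.2.2.2.1 (add F ¬B):
                    × closes — contains both B and ¬B.
                  branch 1.2.2.2.2 (add T C):
                    × closes — contains both C and ¬C.
  branch 2 (add T ¬B):
    T ((A ↔ (¬B → C)) ↔ C): β-rule — branch into T (A ↔ (¬B → C)), T C  //  F (A ↔ (¬B → C)), F C.
      branch 2.1 (add T (A ↔ (¬B → C)), T C):
        T (A ↔ (¬B → C)): β-rule — branch into T A, T (¬B → C)  //  F A, F (¬B → C).
          branch 2.1.1 (add T A, T (¬B → C)):
            T (¬B → C): β-rule — branch into F ¬B  //  T C.
              branch 2.1.1.1 (add F ¬B):
                × closes — contains both B and ¬B.
              branch 2.1.1.2 (add T C):
                ○ open, literals {A=true, B=false, C=true}.
          branch 2.1.2 (add F A, F (¬B → C)):
            F (¬B → C): α-rule — add T ¬B, F C.
            × closes — contains both C and ¬C.
      branch 2.2 (add F (A ↔ (¬B → C)), F C):
        F (A ↔ (¬B → C)): β-rule — branch into T A, F (¬B → C)  //  F A, T (¬B → C).
          branch 2.2.1 (add T A, F (¬B → C)):
            F (¬B → C): α-rule — add T ¬B, F C.
            ○ open, literals {A=true, B=false, C=false}.
          branch 2.2.2 (add F A, T (¬B → C)):
            T (¬B → C): β-rule — branch into F ¬B  //  T C.
              branch 2.2.2.1 (add F ¬B):
                × closes — contains both B and ¬B.
              branch 2.2.2.2 (add T C):
                × closes — contains both C and ¬C.
10 branches closed, 6 open.
Each open branch fixes some atoms; the unmentioned ones are free. Counting distinct full assignments: branch {A=true, B=true, C=true, D=false} (E) contributes 2 new; branch {A=true, C=true, D=false} (B, E) contributes 2 new; branch {A=true, B=false, C=true} (D, E) contributes 2 new; branch {A=true, B=false, C=false} (D, E) contributes 4 new; branch {A=true, B=false, C=true} (D, E) contributes 0 new; branch {A=true, B=false, C=false} (D, E) contributes 0 new. Total: 10.

10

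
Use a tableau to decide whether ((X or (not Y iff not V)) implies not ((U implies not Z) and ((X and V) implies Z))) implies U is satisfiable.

Initial set: {(((X or (not Y iff not V)) implies not ((U implies not Z) and ((X and V) implies Z))) implies U)}.
(((X or (not Y iff not V)) implies not ((U implies not Z) and ((X and V) implies Z))) implies U): β-rule — branch into not ((X or (not Y iff not V)) implies not ((U implies not Z) and ((X and V) implies Z)))  //  U.
  branch 1 (add not ((X or (not Y iff not V)) implies not ((U implies not Z) and ((X and V) implies Z)))):
    not ((X or (not Y iff not V)) implies not ((U implies not Z) and ((X and V) implies Z))): α-rule — add (X or (not Y iff not V)), not not ((U implies not Z) and ((X and V) implies Z)).
    not not ((U implies not Z) and ((X and V) implies Z)): α-rule — add (U implies not Z), ((X and V) implies Z).
    (X or (not Y iff not V)): β-rule — branch into X  //  (not Y iff not V).
      branch 1.1 (add X):
        (U implies not Z): β-rule — branch into not U  //  not Z.
          branch 1.1.1 (add not U):
            ((X and V) implies Z): β-rule — branch into not (X and V)  //  Z.
              branch 1.1.1.1 (add not (X and V)):
                not (X and V): β-rule — branch into not X  //  not V.
                  branch 1.1.1.1.1 (add not X):
                    × closes — contains both X and not X.
                  branch 1.1.1.1.2 (add not V):
                    ○ open, literals {U=0, V=0, X=1}.
              branch 1.1.1.2 (add Z):
                ○ open, literals {U=0, X=1, Z=1}.
          branch 1.1.2 (add not Z):
            ((X and V) implies Z): β-rule — branch into not (X and V)  //  Z.
              branch 1.1.2.1 (add not (X and V)):
                not (X and V): β-rule — branch into not X  //  not V.
                  branch 1.1.2.1.1 (add not X):
                    × closes — contains both X and not X.
                  branch 1.1.2.1.2 (add not V):
                    ○ open, literals {V=0, X=1, Z=0}.
              branch 1.1.2.2 (add Z):
                × closes — contains both Z and not Z.
      branch 1.2 (add (not Y iff not V)):
        (U implies not Z): β-rule — branch into not U  //  not Z.
          branch 1.2.1 (add not U):
            ((X and V) implies Z): β-rule — branch into not (X and V)  //  Z.
              branch 1.2.1.1 (add not (X and V)):
                (not Y iff not V): β-rule — branch into not Y, not V  //  not not Y, not not V.
                  branch 1.2.1.1.1 (add not Y, not V):
                    not (X and V): β-rule — branch into not X  //  not V.
                      branch 1.2.1.1.1.1 (add not X):
                        ○ open, literals {U=0, V=0, X=0, Y=0}.
                      branch 1.2.1.1.1.2 (add not V):
                        ○ open, literals {U=0, V=0, Y=0}.
                  branch 1.2.1.1.2 (add not not Y, not not V):
                    not (X and V): β-rule — branch into not X  //  not V.
                      branch 1.2.1.1.2.1 (add not X):
                        ○ open, literals {U=0, V=1, X=0, Y=1}.
                      branch 1.2.1.1.2.2 (add not V):
                        × closes — contains both V and not V.
              branch 1.2.1.2 (add Z):
                (not Y iff not V): β-rule — branch into not Y, not V  //  not not Y, not not V.
                  branch 1.2.1.2.1 (add not Y, not V):
                    ○ open, literals {U=0, V=0, Y=0, Z=1}.
                  branch 1.2.1.2.2 (add not not Y, not not V):
                    ○ open, literals {U=0, V=1, Y=1, Z=1}.
          branch 1.2.2 (add not Z):
            ((X and V) implies Z): β-rule — branch into not (X and V)  //  Z.
              branch 1.2.2.1 (add not (X and V)):
                (not Y iff not V): β-rule — branch into not Y, not V  //  not not Y, not not V.
                  branch 1.2.2.1.1 (add not Y, not V):
                    not (X and V): β-rule — branch into not X  //  not V.
                      branch 1.2.2.1.1.1 (add not X):
                        ○ open, literals {V=0, X=0, Y=0, Z=0}.
                      branch 1.2.2.1.1.2 (add not V):
                        ○ open, literals {V=0, Y=0, Z=0}.
                  branch 1.2.2.1.2 (add not not Y, not not V):
                    not (X and V): β-rule — branch into not X  //  not V.
                      branch 1.2.2.1.2.1 (add not X):
                        ○ open, literals {V=1, X=0, Y=1, Z=0}.
                      branch 1.2.2.1.2.2 (add not V):
                        × closes — contains both V and not V.
              branch 1.2.2.2 (add Z):
                × closes — contains both Z and not Z.
  branch 2 (add U):
    ○ open, literals {U=1}.
6 branches closed, 12 open.
An open branch gives a satisfying assignment: U=0, V=0, X=1.

Satisfiable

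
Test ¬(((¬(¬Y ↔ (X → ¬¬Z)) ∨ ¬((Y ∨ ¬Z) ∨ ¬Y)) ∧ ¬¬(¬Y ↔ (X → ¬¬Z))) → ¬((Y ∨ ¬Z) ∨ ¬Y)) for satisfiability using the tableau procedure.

Unsatisfiable

Initial set: {T ¬(((¬(¬Y ↔ (X → ¬¬Z)) ∨ ¬((Y ∨ ¬Z) ∨ ¬Y)) ∧ ¬¬(¬Y ↔ (X → ¬¬Z))) → ¬((Y ∨ ¬Z) ∨ ¬Y))}.
T ¬(((¬(¬Y ↔ (X → ¬¬Z)) ∨ ¬((Y ∨ ¬Z) ∨ ¬Y)) ∧ ¬¬(¬Y ↔ (X → ¬¬Z))) → ¬((Y ∨ ¬Z) ∨ ¬Y)): α-rule — add T ((¬(¬Y ↔ (X → ¬¬Z)) ∨ ¬((Y ∨ ¬Z) ∨ ¬Y)) ∧ ¬¬(¬Y ↔ (X → ¬¬Z))), F ¬((Y ∨ ¬Z) ∨ ¬Y).
T ((¬(¬Y ↔ (X → ¬¬Z)) ∨ ¬((Y ∨ ¬Z) ∨ ¬Y)) ∧ ¬¬(¬Y ↔ (X → ¬¬Z))): α-rule — add T (¬(¬Y ↔ (X → ¬¬Z)) ∨ ¬((Y ∨ ¬Z) ∨ ¬Y)), T ¬¬(¬Y ↔ (X → ¬¬Z)).
T ¬¬(¬Y ↔ (X → ¬¬Z)): drop double negation, giving T (¬Y ↔ (X → ¬¬Z)).
F ¬((Y ∨ ¬Z) ∨ ¬Y): β-rule — branch into T (Y ∨ ¬Z)  //  T ¬Y.
  branch 1 (add T (Y ∨ ¬Z)):
    T (¬(¬Y ↔ (X → ¬¬Z)) ∨ ¬((Y ∨ ¬Z) ∨ ¬Y)): β-rule — branch into T ¬(¬Y ↔ (X → ¬¬Z))  //  T ¬((Y ∨ ¬Z) ∨ ¬Y).
      branch 1.1 (add T ¬(¬Y ↔ (X → ¬¬Z))):
        T (¬Y ↔ (X → ¬¬Z)): β-rule — branch into T ¬Y, T (X → ¬¬Z)  //  F ¬Y, F (X → ¬¬Z).
          branch 1.1.1 (add T ¬Y, T (X → ¬¬Z)):
            T (Y ∨ ¬Z): β-rule — branch into T Y  //  T ¬Z.
              branch 1.1.1.1 (add T Y):
                × closes — contains both Y and ¬Y.
              branch 1.1.1.2 (add T ¬Z):
                T ¬(¬Y ↔ (X → ¬¬Z)): β-rule — branch into T ¬Y, F (X → ¬¬Z)  //  F ¬Y, T (X → ¬¬Z).
                  branch 1.1.1.2.1 (add T ¬Y, F (X → ¬¬Z)):
                    F (X → ¬¬Z): α-rule — add T X, F ¬¬Z.
                    F ¬¬Z: drop double negation, giving F Z.
                    T (X → ¬¬Z): β-rule — branch into F X  //  T ¬¬Z.
                      branch 1.1.1.2.1.1 (add F X):
                        × closes — contains both X and ¬X.
                      branch 1.1.1.2.1.2 (add T ¬¬Z):
                        T ¬¬Z: drop double negation, giving T Z.
                        × closes — contains both Z and ¬Z.
                  branch 1.1.1.2.2 (add F ¬Y, T (X → ¬¬Z)):
                    × closes — contains both Y and ¬Y.
          branch 1.1.2 (add F ¬Y, F (X → ¬¬Z)):
            F (X → ¬¬Z): α-rule — add T X, F ¬¬Z.
            F ¬¬Z: drop double negation, giving F Z.
            T (Y ∨ ¬Z): β-rule — branch into T Y  //  T ¬Z.
              branch 1.1.2.1 (add T Y):
                T ¬(¬Y ↔ (X → ¬¬Z)): β-rule — branch into T ¬Y, F (X → ¬¬Z)  //  F ¬Y, T (X → ¬¬Z).
                  branch 1.1.2.1.1 (add T ¬Y, F (X → ¬¬Z)):
                    × closes — contains both Y and ¬Y.
                  branch 1.1.2.1.2 (add F ¬Y, T (X → ¬¬Z)):
                    T (X → ¬¬Z): β-rule — branch into F X  //  T ¬¬Z.
                      branch 1.1.2.1.2.1 (add F X):
                        × closes — contains both X and ¬X.
                      branch 1.1.2.1.2.2 (add T ¬¬Z):
                        T ¬¬Z: drop double negation, giving T Z.
                        × closes — contains both Z and ¬Z.
              branch 1.1.2.2 (add T ¬Z):
                T ¬(¬Y ↔ (X → ¬¬Z)): β-rule — branch into T ¬Y, F (X → ¬¬Z)  //  F ¬Y, T (X → ¬¬Z).
                  branch 1.1.2.2.1 (add T ¬Y, F (X → ¬¬Z)):
                    × closes — contains both Y and ¬Y.
                  branch 1.1.2.2.2 (add F ¬Y, T (X → ¬¬Z)):
                    T (X → ¬¬Z): β-rule — branch into F X  //  T ¬¬Z.
                      branch 1.1.2.2.2.1 (add F X):
                        × closes — contains both X and ¬X.
                      branch 1.1.2.2.2.2 (add T ¬¬Z):
                        T ¬¬Z: drop double negation, giving T Z.
                        × closes — contains both Z and ¬Z.
      branch 1.2 (add T ¬((Y ∨ ¬Z) ∨ ¬Y)):
        T ¬((Y ∨ ¬Z) ∨ ¬Y): α-rule — add F (Y ∨ ¬Z), F ¬Y.
        F (Y ∨ ¬Z): α-rule — add F Y, F ¬Z.
        × closes — contains both Y and ¬Y.
  branch 2 (add T ¬Y):
    T (¬(¬Y ↔ (X → ¬¬Z)) ∨ ¬((Y ∨ ¬Z) ∨ ¬Y)): β-rule — branch into T ¬(¬Y ↔ (X → ¬¬Z))  //  T ¬((Y ∨ ¬Z) ∨ ¬Y).
      branch 2.1 (add T ¬(¬Y ↔ (X → ¬¬Z))):
        T (¬Y ↔ (X → ¬¬Z)): β-rule — branch into T ¬Y, T (X → ¬¬Z)  //  F ¬Y, F (X → ¬¬Z).
          branch 2.1.1 (add T ¬Y, T (X → ¬¬Z)):
            T ¬(¬Y ↔ (X → ¬¬Z)): β-rule — branch into T ¬Y, F (X → ¬¬Z)  //  F ¬Y, T (X → ¬¬Z).
              branch 2.1.1.1 (add T ¬Y, F (X → ¬¬Z)):
                F (X → ¬¬Z): α-rule — add T X, F ¬¬Z.
                F ¬¬Z: drop double negation, giving F Z.
                T (X → ¬¬Z): β-rule — branch into F X  //  T ¬¬Z.
                  branch 2.1.1.1.1 (add F X):
                    × closes — contains both X and ¬X.
                  branch 2.1.1.1.2 (add T ¬¬Z):
                    T ¬¬Z: drop double negation, giving T Z.
                    × closes — contains both Z and ¬Z.
              branch 2.1.1.2 (add F ¬Y, T (X → ¬¬Z)):
                × closes — contains both Y and ¬Y.
          branch 2.1.2 (add F ¬Y, F (X → ¬¬Z)):
            × closes — contains both Y and ¬Y.
      branch 2.2 (add T ¬((Y ∨ ¬Z) ∨ ¬Y)):
        T ¬((Y ∨ ¬Z) ∨ ¬Y): α-rule — add F (Y ∨ ¬Z), F ¬Y.
        × closes — contains both Y and ¬Y.
All 16 branches close.
Every branch closed; the formula is unsatisfiable.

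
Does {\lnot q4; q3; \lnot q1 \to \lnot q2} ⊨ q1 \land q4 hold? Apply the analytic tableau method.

Initial set: {T \lnot q4; T q3; T (\lnot q1 \to \lnot q2); F (q1 \land q4)}.
T (\lnot q1 \to \lnot q2): β-rule — branch into F \lnot q1  //  T \lnot q2.
  branch 1 (add F \lnot q1):
    F (q1 \land q4): β-rule — branch into F q1  //  F q4.
      branch 1.1 (add F q1):
        × closes — contains both q1 and \lnot q1.
      branch 1.2 (add F q4):
        ○ open, literals {q1=true, q3=true, q4=false}.
  branch 2 (add T \lnot q2):
    F (q1 \land q4): β-rule — branch into F q1  //  F q4.
      branch 2.1 (add F q1):
        ○ open, literals {q1=false, q2=false, q3=true, q4=false}.
      branch 2.2 (add F q4):
        ○ open, literals {q2=false, q3=true, q4=false}.
1 branch closed, 3 open.
An open branch gives a countermodel: q1=true, q3=true, q4=false (unmentioned atoms arbitrary); the premises hold there but the conclusion fails.

No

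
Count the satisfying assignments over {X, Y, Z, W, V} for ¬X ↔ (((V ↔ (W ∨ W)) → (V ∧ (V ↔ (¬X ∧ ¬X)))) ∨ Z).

Initial set: {T (¬X ↔ (((V ↔ (W ∨ W)) → (V ∧ (V ↔ (¬X ∧ ¬X)))) ∨ Z))}.
T (¬X ↔ (((V ↔ (W ∨ W)) → (V ∧ (V ↔ (¬X ∧ ¬X)))) ∨ Z)): β-rule — branch into T ¬X, T (((V ↔ (W ∨ W)) → (V ∧ (V ↔ (¬X ∧ ¬X)))) ∨ Z)  //  F ¬X, F (((V ↔ (W ∨ W)) → (V ∧ (V ↔ (¬X ∧ ¬X)))) ∨ Z).
  branch 1 (add T ¬X, T (((V ↔ (W ∨ W)) → (V ∧ (V ↔ (¬X ∧ ¬X)))) ∨ Z)):
    T (((V ↔ (W ∨ W)) → (V ∧ (V ↔ (¬X ∧ ¬X)))) ∨ Z): β-rule — branch into T ((V ↔ (W ∨ W)) → (V ∧ (V ↔ (¬X ∧ ¬X))))  //  T Z.
      branch 1.1 (add T ((V ↔ (W ∨ W)) → (V ∧ (V ↔ (¬X ∧ ¬X))))):
        T ((V ↔ (W ∨ W)) → (V ∧ (V ↔ (¬X ∧ ¬X)))): β-rule — branch into F (V ↔ (W ∨ W))  //  T (V ∧ (V ↔ (¬X ∧ ¬X))).
          branch 1.1.1 (add F (V ↔ (W ∨ W))):
            F (V ↔ (W ∨ W)): β-rule — branch into T V, F (W ∨ W)  //  F V, T (W ∨ W).
              branch 1.1.1.1 (add T V, F (W ∨ W)):
                F (W ∨ W): α-rule — add F W, F W.
                ○ open, literals {V=true, W=false, X=false}.
              branch 1.1.1.2 (add F V, T (W ∨ W)):
                T (W ∨ W): β-rule — branch into T W  //  T W.
                  branch 1.1.1.2.1 (add T W):
                    ○ open, literals {V=false, W=true, X=false}.
                  branch 1.1.1.2.2 (add T W):
                    ○ open, literals {V=false, W=true, X=false}.
          branch 1.1.2 (add T (V ∧ (V ↔ (¬X ∧ ¬X)))):
            T (V ∧ (V ↔ (¬X ∧ ¬X))): α-rule — add T V, T (V ↔ (¬X ∧ ¬X)).
            T (V ↔ (¬X ∧ ¬X)): β-rule — branch into T V, T (¬X ∧ ¬X)  //  F V, F (¬X ∧ ¬X).
              branch 1.1.2.1 (add T V, T (¬X ∧ ¬X)):
                T (¬X ∧ ¬X): α-rule — add T ¬X, T ¬X.
                ○ open, literals {V=true, X=false}.
              branch 1.1.2.2 (add F V, F (¬X ∧ ¬X)):
                × closes — contains both V and ¬V.
      branch 1.2 (add T Z):
        ○ open, literals {X=false, Z=true}.
  branch 2 (add F ¬X, F (((V ↔ (W ∨ W)) → (V ∧ (V ↔ (¬X ∧ ¬X)))) ∨ Z)):
    F (((V ↔ (W ∨ W)) → (V ∧ (V ↔ (¬X ∧ ¬X)))) ∨ Z): α-rule — add F ((V ↔ (W ∨ W)) → (V ∧ (V ↔ (¬X ∧ ¬X)))), F Z.
    F ((V ↔ (W ∨ W)) → (V ∧ (V ↔ (¬X ∧ ¬X)))): α-rule — add T (V ↔ (W ∨ W)), F (V ∧ (V ↔ (¬X ∧ ¬X))).
    T (V ↔ (W ∨ W)): β-rule — branch into T V, T (W ∨ W)  //  F V, F (W ∨ W).
      branch 2.1 (add T V, T (W ∨ W)):
        F (V ∧ (V ↔ (¬X ∧ ¬X))): β-rule — branch into F V  //  F (V ↔ (¬X ∧ ¬X)).
          branch 2.1.1 (add F V):
            × closes — contains both V and ¬V.
          branch 2.1.2 (add F (V ↔ (¬X ∧ ¬X))):
            T (W ∨ W): β-rule — branch into T W  //  T W.
              branch 2.1.2.1 (add T W):
                F (V ↔ (¬X ∧ ¬X)): β-rule — branch into T V, F (¬X ∧ ¬X)  //  F V, T (¬X ∧ ¬X).
                  branch 2.1.2.1.1 (add T V, F (¬X ∧ ¬X)):
                    F (¬X ∧ ¬X): β-rule — branch into F ¬X  //  F ¬X.
                      branch 2.1.2.1.1.1 (add F ¬X):
                        ○ open, literals {V=true, W=true, X=true, Z=false}.
                      branch 2.1.2.1.1.2 (add F ¬X):
                        ○ open, literals {V=true, W=true, X=true, Z=false}.
                  branch 2.1.2.1.2 (add F V, T (¬X ∧ ¬X)):
                    × closes — contains both V and ¬V.
              branch 2.1.2.2 (add T W):
                F (V ↔ (¬X ∧ ¬X)): β-rule — branch into T V, F (¬X ∧ ¬X)  //  F V, T (¬X ∧ ¬X).
                  branch 2.1.2.2.1 (add T V, F (¬X ∧ ¬X)):
                    F (¬X ∧ ¬X): β-rule — branch into F ¬X  //  F ¬X.
                      branch 2.1.2.2.1.1 (add F ¬X):
                        ○ open, literals {V=true, W=true, X=true, Z=false}.
                      branch 2.1.2.2.1.2 (add F ¬X):
                        ○ open, literals {V=true, W=true, X=true, Z=false}.
                  branch 2.1.2.2.2 (add F V, T (¬X ∧ ¬X)):
                    × closes — contains both V and ¬V.
      branch 2.2 (add F V, F (W ∨ W)):
        F (W ∨ W): α-rule — add F W, F W.
        F (V ∧ (V ↔ (¬X ∧ ¬X))): β-rule — branch into F V  //  F (V ↔ (¬X ∧ ¬X)).
          branch 2.2.1 (add F V):
            ○ open, literals {V=false, W=false, X=true, Z=false}.
          branch 2.2.2 (add F (V ↔ (¬X ∧ ¬X))):
            F (V ↔ (¬X ∧ ¬X)): β-rule — branch into T V, F (¬X ∧ ¬X)  //  F V, T (¬X ∧ ¬X).
              branch 2.2.2.1 (add T V, F (¬X ∧ ¬X)):
                × closes — contains both V and ¬V.
              branch 2.2.2.2 (add F V, T (¬X ∧ ¬X)):
                T (¬X ∧ ¬X): α-rule — add T ¬X, T ¬X.
                × closes — contains both X and ¬X.
6 branches closed, 10 open.
Each open branch fixes some atoms; the unmentioned ones are free. Counting distinct full assignments: branch {V=true, W=false, X=false} (Y, Z) contributes 4 new; branch {V=false, W=true, X=false} (Y, Z) contributes 4 new; branch {V=false, W=true, X=false} (Y, Z) contributes 0 new; branch {V=true, X=false} (Y, Z, W) contributes 4 new; branch {X=false, Z=true} (Y, W, V) contributes 2 new; branch {V=true, W=true, X=true, Z=false} (Y) contributes 2 new; branch {V=true, W=true, X=true, Z=false} (Y) contributes 0 new; branch {V=true, W=true, X=true, Z=false} (Y) contributes 0 new; branch {V=true, W=true, X=true, Z=false} (Y) contributes 0 new; branch {V=false, W=false, X=true, Z=false} (Y) contributes 2 new. Total: 18.

18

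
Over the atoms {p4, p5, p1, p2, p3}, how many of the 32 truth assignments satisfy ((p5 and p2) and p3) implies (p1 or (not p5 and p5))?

30

Initial set: {(((p5 and p2) and p3) implies (p1 or (not p5 and p5)))}.
(((p5 and p2) and p3) implies (p1 or (not p5 and p5))): β-rule — branch into not ((p5 and p2) and p3)  //  (p1 or (not p5 and p5)).
  branch 1 (add not ((p5 and p2) and p3)):
    not ((p5 and p2) and p3): β-rule — branch into not (p5 and p2)  //  not p3.
      branch 1.1 (add not (p5 and p2)):
        not (p5 and p2): β-rule — branch into not p5  //  not p2.
          branch 1.1.1 (add not p5):
            ○ open, literals {p5=0}.
          branch 1.1.2 (add not p2):
            ○ open, literals {p2=0}.
      branch 1.2 (add not p3):
        ○ open, literals {p3=0}.
  branch 2 (add (p1 or (not p5 and p5))):
    (p1 or (not p5 and p5)): β-rule — branch into p1  //  (not p5 and p5).
      branch 2.1 (add p1):
        ○ open, literals {p1=1}.
      branch 2.2 (add (not p5 and p5)):
        (not p5 and p5): α-rule — add not p5, p5.
        × closes — contains both p5 and not p5.
1 branch closed, 4 open.
Each open branch fixes some atoms; the unmentioned ones are free. Counting distinct full assignments: branch {p5=0} (p4, p1, p2, p3) contributes 16 new; branch {p2=0} (p4, p5, p1, p3) contributes 8 new; branch {p3=0} (p4, p5, p1, p2) contributes 4 new; branch {p1=1} (p4, p5, p2, p3) contributes 2 new. Total: 30.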